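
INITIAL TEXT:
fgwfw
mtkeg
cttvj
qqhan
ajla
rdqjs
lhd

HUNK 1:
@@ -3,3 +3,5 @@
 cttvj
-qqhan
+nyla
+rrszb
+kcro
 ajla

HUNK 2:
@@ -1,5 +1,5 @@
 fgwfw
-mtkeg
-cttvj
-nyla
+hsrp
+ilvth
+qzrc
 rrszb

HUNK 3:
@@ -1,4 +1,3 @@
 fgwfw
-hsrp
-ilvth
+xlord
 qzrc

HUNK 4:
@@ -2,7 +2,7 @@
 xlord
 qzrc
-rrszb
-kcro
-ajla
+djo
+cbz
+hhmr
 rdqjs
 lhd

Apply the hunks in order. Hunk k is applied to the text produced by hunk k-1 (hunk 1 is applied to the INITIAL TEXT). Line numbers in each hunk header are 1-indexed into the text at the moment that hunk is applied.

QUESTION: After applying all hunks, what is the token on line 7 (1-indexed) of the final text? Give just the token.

Answer: rdqjs

Derivation:
Hunk 1: at line 3 remove [qqhan] add [nyla,rrszb,kcro] -> 9 lines: fgwfw mtkeg cttvj nyla rrszb kcro ajla rdqjs lhd
Hunk 2: at line 1 remove [mtkeg,cttvj,nyla] add [hsrp,ilvth,qzrc] -> 9 lines: fgwfw hsrp ilvth qzrc rrszb kcro ajla rdqjs lhd
Hunk 3: at line 1 remove [hsrp,ilvth] add [xlord] -> 8 lines: fgwfw xlord qzrc rrszb kcro ajla rdqjs lhd
Hunk 4: at line 2 remove [rrszb,kcro,ajla] add [djo,cbz,hhmr] -> 8 lines: fgwfw xlord qzrc djo cbz hhmr rdqjs lhd
Final line 7: rdqjs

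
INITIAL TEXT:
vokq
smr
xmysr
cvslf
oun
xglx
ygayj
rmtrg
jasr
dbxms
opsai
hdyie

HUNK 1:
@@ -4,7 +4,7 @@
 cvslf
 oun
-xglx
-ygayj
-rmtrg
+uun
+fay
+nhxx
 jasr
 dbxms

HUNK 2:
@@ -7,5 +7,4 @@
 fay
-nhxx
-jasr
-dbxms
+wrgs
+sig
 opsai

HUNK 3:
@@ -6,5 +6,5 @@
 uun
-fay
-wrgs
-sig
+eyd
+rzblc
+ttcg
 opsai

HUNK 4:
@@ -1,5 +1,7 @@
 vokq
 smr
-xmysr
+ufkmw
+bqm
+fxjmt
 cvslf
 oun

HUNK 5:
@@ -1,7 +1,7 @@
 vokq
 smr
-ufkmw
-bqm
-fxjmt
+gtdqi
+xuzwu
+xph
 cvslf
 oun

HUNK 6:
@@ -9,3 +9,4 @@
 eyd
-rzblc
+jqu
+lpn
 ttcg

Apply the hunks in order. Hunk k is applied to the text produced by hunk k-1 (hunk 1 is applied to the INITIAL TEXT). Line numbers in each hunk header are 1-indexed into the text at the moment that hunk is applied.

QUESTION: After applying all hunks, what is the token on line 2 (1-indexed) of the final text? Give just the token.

Hunk 1: at line 4 remove [xglx,ygayj,rmtrg] add [uun,fay,nhxx] -> 12 lines: vokq smr xmysr cvslf oun uun fay nhxx jasr dbxms opsai hdyie
Hunk 2: at line 7 remove [nhxx,jasr,dbxms] add [wrgs,sig] -> 11 lines: vokq smr xmysr cvslf oun uun fay wrgs sig opsai hdyie
Hunk 3: at line 6 remove [fay,wrgs,sig] add [eyd,rzblc,ttcg] -> 11 lines: vokq smr xmysr cvslf oun uun eyd rzblc ttcg opsai hdyie
Hunk 4: at line 1 remove [xmysr] add [ufkmw,bqm,fxjmt] -> 13 lines: vokq smr ufkmw bqm fxjmt cvslf oun uun eyd rzblc ttcg opsai hdyie
Hunk 5: at line 1 remove [ufkmw,bqm,fxjmt] add [gtdqi,xuzwu,xph] -> 13 lines: vokq smr gtdqi xuzwu xph cvslf oun uun eyd rzblc ttcg opsai hdyie
Hunk 6: at line 9 remove [rzblc] add [jqu,lpn] -> 14 lines: vokq smr gtdqi xuzwu xph cvslf oun uun eyd jqu lpn ttcg opsai hdyie
Final line 2: smr

Answer: smr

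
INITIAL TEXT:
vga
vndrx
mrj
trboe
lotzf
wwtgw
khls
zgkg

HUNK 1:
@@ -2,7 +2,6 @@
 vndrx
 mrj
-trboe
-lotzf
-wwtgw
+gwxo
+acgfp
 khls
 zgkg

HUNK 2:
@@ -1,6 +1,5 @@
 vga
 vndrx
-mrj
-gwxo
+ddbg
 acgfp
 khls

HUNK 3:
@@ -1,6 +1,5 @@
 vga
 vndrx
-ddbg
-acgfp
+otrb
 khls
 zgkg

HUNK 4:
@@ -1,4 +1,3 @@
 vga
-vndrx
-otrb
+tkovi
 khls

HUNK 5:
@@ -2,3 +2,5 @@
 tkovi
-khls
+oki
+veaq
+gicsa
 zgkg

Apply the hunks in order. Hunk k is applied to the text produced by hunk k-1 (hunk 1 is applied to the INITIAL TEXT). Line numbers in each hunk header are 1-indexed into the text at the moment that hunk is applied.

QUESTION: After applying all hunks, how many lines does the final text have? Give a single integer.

Answer: 6

Derivation:
Hunk 1: at line 2 remove [trboe,lotzf,wwtgw] add [gwxo,acgfp] -> 7 lines: vga vndrx mrj gwxo acgfp khls zgkg
Hunk 2: at line 1 remove [mrj,gwxo] add [ddbg] -> 6 lines: vga vndrx ddbg acgfp khls zgkg
Hunk 3: at line 1 remove [ddbg,acgfp] add [otrb] -> 5 lines: vga vndrx otrb khls zgkg
Hunk 4: at line 1 remove [vndrx,otrb] add [tkovi] -> 4 lines: vga tkovi khls zgkg
Hunk 5: at line 2 remove [khls] add [oki,veaq,gicsa] -> 6 lines: vga tkovi oki veaq gicsa zgkg
Final line count: 6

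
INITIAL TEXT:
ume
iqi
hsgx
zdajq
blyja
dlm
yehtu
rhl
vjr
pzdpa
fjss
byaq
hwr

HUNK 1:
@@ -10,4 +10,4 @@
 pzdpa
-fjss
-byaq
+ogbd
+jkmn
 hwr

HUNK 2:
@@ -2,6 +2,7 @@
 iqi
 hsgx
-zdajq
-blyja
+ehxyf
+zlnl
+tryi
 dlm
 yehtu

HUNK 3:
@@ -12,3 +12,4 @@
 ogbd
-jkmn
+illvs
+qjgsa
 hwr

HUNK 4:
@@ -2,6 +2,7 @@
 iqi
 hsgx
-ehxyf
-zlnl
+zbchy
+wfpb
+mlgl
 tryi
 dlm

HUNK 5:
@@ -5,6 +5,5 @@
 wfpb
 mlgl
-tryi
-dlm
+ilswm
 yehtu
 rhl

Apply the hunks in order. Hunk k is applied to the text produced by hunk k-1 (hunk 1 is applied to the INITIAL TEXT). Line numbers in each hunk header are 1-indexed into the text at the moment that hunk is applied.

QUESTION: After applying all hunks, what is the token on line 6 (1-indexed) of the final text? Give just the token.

Answer: mlgl

Derivation:
Hunk 1: at line 10 remove [fjss,byaq] add [ogbd,jkmn] -> 13 lines: ume iqi hsgx zdajq blyja dlm yehtu rhl vjr pzdpa ogbd jkmn hwr
Hunk 2: at line 2 remove [zdajq,blyja] add [ehxyf,zlnl,tryi] -> 14 lines: ume iqi hsgx ehxyf zlnl tryi dlm yehtu rhl vjr pzdpa ogbd jkmn hwr
Hunk 3: at line 12 remove [jkmn] add [illvs,qjgsa] -> 15 lines: ume iqi hsgx ehxyf zlnl tryi dlm yehtu rhl vjr pzdpa ogbd illvs qjgsa hwr
Hunk 4: at line 2 remove [ehxyf,zlnl] add [zbchy,wfpb,mlgl] -> 16 lines: ume iqi hsgx zbchy wfpb mlgl tryi dlm yehtu rhl vjr pzdpa ogbd illvs qjgsa hwr
Hunk 5: at line 5 remove [tryi,dlm] add [ilswm] -> 15 lines: ume iqi hsgx zbchy wfpb mlgl ilswm yehtu rhl vjr pzdpa ogbd illvs qjgsa hwr
Final line 6: mlgl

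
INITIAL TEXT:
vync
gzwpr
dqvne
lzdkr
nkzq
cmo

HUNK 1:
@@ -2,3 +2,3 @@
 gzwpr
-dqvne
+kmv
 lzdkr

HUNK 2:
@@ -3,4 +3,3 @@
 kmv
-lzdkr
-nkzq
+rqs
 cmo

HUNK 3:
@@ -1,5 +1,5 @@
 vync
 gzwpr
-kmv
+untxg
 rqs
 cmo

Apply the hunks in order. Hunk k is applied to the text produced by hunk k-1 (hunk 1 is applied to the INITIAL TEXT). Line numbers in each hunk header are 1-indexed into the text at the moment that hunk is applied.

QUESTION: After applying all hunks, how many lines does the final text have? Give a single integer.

Answer: 5

Derivation:
Hunk 1: at line 2 remove [dqvne] add [kmv] -> 6 lines: vync gzwpr kmv lzdkr nkzq cmo
Hunk 2: at line 3 remove [lzdkr,nkzq] add [rqs] -> 5 lines: vync gzwpr kmv rqs cmo
Hunk 3: at line 1 remove [kmv] add [untxg] -> 5 lines: vync gzwpr untxg rqs cmo
Final line count: 5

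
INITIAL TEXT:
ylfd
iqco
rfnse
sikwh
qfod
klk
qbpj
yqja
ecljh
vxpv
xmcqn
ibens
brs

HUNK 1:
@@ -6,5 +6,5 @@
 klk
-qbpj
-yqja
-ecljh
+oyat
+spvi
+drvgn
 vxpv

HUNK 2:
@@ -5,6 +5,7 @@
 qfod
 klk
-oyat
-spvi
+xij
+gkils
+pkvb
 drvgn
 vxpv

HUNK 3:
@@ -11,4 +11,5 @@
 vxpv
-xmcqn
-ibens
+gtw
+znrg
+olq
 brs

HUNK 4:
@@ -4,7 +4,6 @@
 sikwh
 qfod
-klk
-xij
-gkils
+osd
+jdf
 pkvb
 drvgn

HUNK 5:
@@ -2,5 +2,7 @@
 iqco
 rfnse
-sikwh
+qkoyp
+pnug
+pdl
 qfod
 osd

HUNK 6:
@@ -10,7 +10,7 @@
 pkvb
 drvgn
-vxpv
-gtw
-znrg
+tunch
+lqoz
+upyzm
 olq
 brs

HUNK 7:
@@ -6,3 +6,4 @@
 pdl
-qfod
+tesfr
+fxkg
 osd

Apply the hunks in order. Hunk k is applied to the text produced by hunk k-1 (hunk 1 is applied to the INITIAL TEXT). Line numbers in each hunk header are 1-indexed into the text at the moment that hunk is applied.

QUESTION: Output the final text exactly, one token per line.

Hunk 1: at line 6 remove [qbpj,yqja,ecljh] add [oyat,spvi,drvgn] -> 13 lines: ylfd iqco rfnse sikwh qfod klk oyat spvi drvgn vxpv xmcqn ibens brs
Hunk 2: at line 5 remove [oyat,spvi] add [xij,gkils,pkvb] -> 14 lines: ylfd iqco rfnse sikwh qfod klk xij gkils pkvb drvgn vxpv xmcqn ibens brs
Hunk 3: at line 11 remove [xmcqn,ibens] add [gtw,znrg,olq] -> 15 lines: ylfd iqco rfnse sikwh qfod klk xij gkils pkvb drvgn vxpv gtw znrg olq brs
Hunk 4: at line 4 remove [klk,xij,gkils] add [osd,jdf] -> 14 lines: ylfd iqco rfnse sikwh qfod osd jdf pkvb drvgn vxpv gtw znrg olq brs
Hunk 5: at line 2 remove [sikwh] add [qkoyp,pnug,pdl] -> 16 lines: ylfd iqco rfnse qkoyp pnug pdl qfod osd jdf pkvb drvgn vxpv gtw znrg olq brs
Hunk 6: at line 10 remove [vxpv,gtw,znrg] add [tunch,lqoz,upyzm] -> 16 lines: ylfd iqco rfnse qkoyp pnug pdl qfod osd jdf pkvb drvgn tunch lqoz upyzm olq brs
Hunk 7: at line 6 remove [qfod] add [tesfr,fxkg] -> 17 lines: ylfd iqco rfnse qkoyp pnug pdl tesfr fxkg osd jdf pkvb drvgn tunch lqoz upyzm olq brs

Answer: ylfd
iqco
rfnse
qkoyp
pnug
pdl
tesfr
fxkg
osd
jdf
pkvb
drvgn
tunch
lqoz
upyzm
olq
brs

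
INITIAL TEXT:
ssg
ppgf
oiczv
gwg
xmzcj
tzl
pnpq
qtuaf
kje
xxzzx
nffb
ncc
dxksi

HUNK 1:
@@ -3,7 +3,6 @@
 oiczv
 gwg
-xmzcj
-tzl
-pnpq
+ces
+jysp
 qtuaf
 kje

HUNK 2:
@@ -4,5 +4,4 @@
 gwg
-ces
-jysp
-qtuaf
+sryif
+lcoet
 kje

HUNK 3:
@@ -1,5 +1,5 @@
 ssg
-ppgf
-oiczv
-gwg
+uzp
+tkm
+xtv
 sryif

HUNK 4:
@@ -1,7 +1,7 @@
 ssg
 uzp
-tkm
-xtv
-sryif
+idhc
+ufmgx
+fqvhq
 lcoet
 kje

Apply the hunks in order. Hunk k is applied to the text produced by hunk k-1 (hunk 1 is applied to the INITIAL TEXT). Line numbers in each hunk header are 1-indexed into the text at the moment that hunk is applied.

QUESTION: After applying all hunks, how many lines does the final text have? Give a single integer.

Hunk 1: at line 3 remove [xmzcj,tzl,pnpq] add [ces,jysp] -> 12 lines: ssg ppgf oiczv gwg ces jysp qtuaf kje xxzzx nffb ncc dxksi
Hunk 2: at line 4 remove [ces,jysp,qtuaf] add [sryif,lcoet] -> 11 lines: ssg ppgf oiczv gwg sryif lcoet kje xxzzx nffb ncc dxksi
Hunk 3: at line 1 remove [ppgf,oiczv,gwg] add [uzp,tkm,xtv] -> 11 lines: ssg uzp tkm xtv sryif lcoet kje xxzzx nffb ncc dxksi
Hunk 4: at line 1 remove [tkm,xtv,sryif] add [idhc,ufmgx,fqvhq] -> 11 lines: ssg uzp idhc ufmgx fqvhq lcoet kje xxzzx nffb ncc dxksi
Final line count: 11

Answer: 11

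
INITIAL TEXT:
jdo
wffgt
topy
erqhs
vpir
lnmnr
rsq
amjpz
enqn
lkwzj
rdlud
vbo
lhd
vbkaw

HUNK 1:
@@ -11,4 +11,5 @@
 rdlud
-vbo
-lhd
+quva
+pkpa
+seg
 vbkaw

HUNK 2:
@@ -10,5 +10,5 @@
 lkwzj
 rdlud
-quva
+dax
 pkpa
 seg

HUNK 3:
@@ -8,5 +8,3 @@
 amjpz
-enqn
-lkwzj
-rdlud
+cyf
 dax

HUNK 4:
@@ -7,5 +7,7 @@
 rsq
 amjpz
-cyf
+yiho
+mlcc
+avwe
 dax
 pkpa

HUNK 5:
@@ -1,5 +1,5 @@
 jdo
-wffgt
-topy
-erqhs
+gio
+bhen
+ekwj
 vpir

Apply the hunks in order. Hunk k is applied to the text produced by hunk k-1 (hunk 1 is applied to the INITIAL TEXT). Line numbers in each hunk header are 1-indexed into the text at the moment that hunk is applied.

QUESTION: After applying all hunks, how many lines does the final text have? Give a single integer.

Hunk 1: at line 11 remove [vbo,lhd] add [quva,pkpa,seg] -> 15 lines: jdo wffgt topy erqhs vpir lnmnr rsq amjpz enqn lkwzj rdlud quva pkpa seg vbkaw
Hunk 2: at line 10 remove [quva] add [dax] -> 15 lines: jdo wffgt topy erqhs vpir lnmnr rsq amjpz enqn lkwzj rdlud dax pkpa seg vbkaw
Hunk 3: at line 8 remove [enqn,lkwzj,rdlud] add [cyf] -> 13 lines: jdo wffgt topy erqhs vpir lnmnr rsq amjpz cyf dax pkpa seg vbkaw
Hunk 4: at line 7 remove [cyf] add [yiho,mlcc,avwe] -> 15 lines: jdo wffgt topy erqhs vpir lnmnr rsq amjpz yiho mlcc avwe dax pkpa seg vbkaw
Hunk 5: at line 1 remove [wffgt,topy,erqhs] add [gio,bhen,ekwj] -> 15 lines: jdo gio bhen ekwj vpir lnmnr rsq amjpz yiho mlcc avwe dax pkpa seg vbkaw
Final line count: 15

Answer: 15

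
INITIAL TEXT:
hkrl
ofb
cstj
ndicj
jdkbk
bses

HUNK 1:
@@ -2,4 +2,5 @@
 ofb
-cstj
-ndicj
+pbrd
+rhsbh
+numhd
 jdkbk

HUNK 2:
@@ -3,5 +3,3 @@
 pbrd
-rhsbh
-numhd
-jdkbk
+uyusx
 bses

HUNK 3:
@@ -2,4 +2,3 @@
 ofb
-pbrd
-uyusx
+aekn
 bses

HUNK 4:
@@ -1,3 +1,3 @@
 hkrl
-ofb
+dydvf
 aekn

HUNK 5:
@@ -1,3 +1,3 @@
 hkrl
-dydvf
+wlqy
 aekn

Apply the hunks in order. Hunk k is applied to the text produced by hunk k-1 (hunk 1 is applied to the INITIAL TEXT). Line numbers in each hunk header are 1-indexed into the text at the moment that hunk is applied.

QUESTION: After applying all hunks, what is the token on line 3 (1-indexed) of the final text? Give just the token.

Hunk 1: at line 2 remove [cstj,ndicj] add [pbrd,rhsbh,numhd] -> 7 lines: hkrl ofb pbrd rhsbh numhd jdkbk bses
Hunk 2: at line 3 remove [rhsbh,numhd,jdkbk] add [uyusx] -> 5 lines: hkrl ofb pbrd uyusx bses
Hunk 3: at line 2 remove [pbrd,uyusx] add [aekn] -> 4 lines: hkrl ofb aekn bses
Hunk 4: at line 1 remove [ofb] add [dydvf] -> 4 lines: hkrl dydvf aekn bses
Hunk 5: at line 1 remove [dydvf] add [wlqy] -> 4 lines: hkrl wlqy aekn bses
Final line 3: aekn

Answer: aekn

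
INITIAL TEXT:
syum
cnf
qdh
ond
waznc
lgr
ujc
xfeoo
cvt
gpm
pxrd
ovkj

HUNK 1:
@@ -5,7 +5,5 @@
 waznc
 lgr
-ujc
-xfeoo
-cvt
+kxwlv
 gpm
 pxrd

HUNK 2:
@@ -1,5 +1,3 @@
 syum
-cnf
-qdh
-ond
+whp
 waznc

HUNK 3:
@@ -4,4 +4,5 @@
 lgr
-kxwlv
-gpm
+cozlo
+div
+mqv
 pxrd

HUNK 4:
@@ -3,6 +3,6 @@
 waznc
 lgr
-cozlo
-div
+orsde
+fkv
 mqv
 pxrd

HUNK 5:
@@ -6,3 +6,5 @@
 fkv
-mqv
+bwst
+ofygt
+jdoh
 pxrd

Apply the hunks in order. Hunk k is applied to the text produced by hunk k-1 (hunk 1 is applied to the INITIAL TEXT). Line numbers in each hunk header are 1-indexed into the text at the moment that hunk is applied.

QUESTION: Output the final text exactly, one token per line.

Hunk 1: at line 5 remove [ujc,xfeoo,cvt] add [kxwlv] -> 10 lines: syum cnf qdh ond waznc lgr kxwlv gpm pxrd ovkj
Hunk 2: at line 1 remove [cnf,qdh,ond] add [whp] -> 8 lines: syum whp waznc lgr kxwlv gpm pxrd ovkj
Hunk 3: at line 4 remove [kxwlv,gpm] add [cozlo,div,mqv] -> 9 lines: syum whp waznc lgr cozlo div mqv pxrd ovkj
Hunk 4: at line 3 remove [cozlo,div] add [orsde,fkv] -> 9 lines: syum whp waznc lgr orsde fkv mqv pxrd ovkj
Hunk 5: at line 6 remove [mqv] add [bwst,ofygt,jdoh] -> 11 lines: syum whp waznc lgr orsde fkv bwst ofygt jdoh pxrd ovkj

Answer: syum
whp
waznc
lgr
orsde
fkv
bwst
ofygt
jdoh
pxrd
ovkj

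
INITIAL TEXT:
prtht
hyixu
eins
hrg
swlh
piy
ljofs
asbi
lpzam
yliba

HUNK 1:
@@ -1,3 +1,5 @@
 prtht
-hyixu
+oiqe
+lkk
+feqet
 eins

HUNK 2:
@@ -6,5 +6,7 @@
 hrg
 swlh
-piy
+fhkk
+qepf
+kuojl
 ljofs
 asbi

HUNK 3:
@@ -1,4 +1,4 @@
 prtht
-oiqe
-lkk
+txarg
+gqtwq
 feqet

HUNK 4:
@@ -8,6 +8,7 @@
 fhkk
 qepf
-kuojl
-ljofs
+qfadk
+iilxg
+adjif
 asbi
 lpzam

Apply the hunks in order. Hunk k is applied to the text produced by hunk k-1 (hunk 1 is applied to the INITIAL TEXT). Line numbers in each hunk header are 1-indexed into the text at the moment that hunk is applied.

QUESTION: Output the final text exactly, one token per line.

Hunk 1: at line 1 remove [hyixu] add [oiqe,lkk,feqet] -> 12 lines: prtht oiqe lkk feqet eins hrg swlh piy ljofs asbi lpzam yliba
Hunk 2: at line 6 remove [piy] add [fhkk,qepf,kuojl] -> 14 lines: prtht oiqe lkk feqet eins hrg swlh fhkk qepf kuojl ljofs asbi lpzam yliba
Hunk 3: at line 1 remove [oiqe,lkk] add [txarg,gqtwq] -> 14 lines: prtht txarg gqtwq feqet eins hrg swlh fhkk qepf kuojl ljofs asbi lpzam yliba
Hunk 4: at line 8 remove [kuojl,ljofs] add [qfadk,iilxg,adjif] -> 15 lines: prtht txarg gqtwq feqet eins hrg swlh fhkk qepf qfadk iilxg adjif asbi lpzam yliba

Answer: prtht
txarg
gqtwq
feqet
eins
hrg
swlh
fhkk
qepf
qfadk
iilxg
adjif
asbi
lpzam
yliba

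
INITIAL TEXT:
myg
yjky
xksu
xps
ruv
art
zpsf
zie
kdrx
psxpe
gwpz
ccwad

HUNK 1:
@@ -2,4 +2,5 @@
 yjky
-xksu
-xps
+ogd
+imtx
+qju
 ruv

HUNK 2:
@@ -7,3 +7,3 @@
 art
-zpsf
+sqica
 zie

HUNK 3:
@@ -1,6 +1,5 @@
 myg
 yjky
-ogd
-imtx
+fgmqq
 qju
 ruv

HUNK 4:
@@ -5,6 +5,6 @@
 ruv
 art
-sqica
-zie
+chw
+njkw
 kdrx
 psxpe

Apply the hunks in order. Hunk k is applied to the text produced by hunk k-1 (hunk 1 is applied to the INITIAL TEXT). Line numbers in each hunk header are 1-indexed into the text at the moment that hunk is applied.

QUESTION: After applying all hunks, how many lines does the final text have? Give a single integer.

Hunk 1: at line 2 remove [xksu,xps] add [ogd,imtx,qju] -> 13 lines: myg yjky ogd imtx qju ruv art zpsf zie kdrx psxpe gwpz ccwad
Hunk 2: at line 7 remove [zpsf] add [sqica] -> 13 lines: myg yjky ogd imtx qju ruv art sqica zie kdrx psxpe gwpz ccwad
Hunk 3: at line 1 remove [ogd,imtx] add [fgmqq] -> 12 lines: myg yjky fgmqq qju ruv art sqica zie kdrx psxpe gwpz ccwad
Hunk 4: at line 5 remove [sqica,zie] add [chw,njkw] -> 12 lines: myg yjky fgmqq qju ruv art chw njkw kdrx psxpe gwpz ccwad
Final line count: 12

Answer: 12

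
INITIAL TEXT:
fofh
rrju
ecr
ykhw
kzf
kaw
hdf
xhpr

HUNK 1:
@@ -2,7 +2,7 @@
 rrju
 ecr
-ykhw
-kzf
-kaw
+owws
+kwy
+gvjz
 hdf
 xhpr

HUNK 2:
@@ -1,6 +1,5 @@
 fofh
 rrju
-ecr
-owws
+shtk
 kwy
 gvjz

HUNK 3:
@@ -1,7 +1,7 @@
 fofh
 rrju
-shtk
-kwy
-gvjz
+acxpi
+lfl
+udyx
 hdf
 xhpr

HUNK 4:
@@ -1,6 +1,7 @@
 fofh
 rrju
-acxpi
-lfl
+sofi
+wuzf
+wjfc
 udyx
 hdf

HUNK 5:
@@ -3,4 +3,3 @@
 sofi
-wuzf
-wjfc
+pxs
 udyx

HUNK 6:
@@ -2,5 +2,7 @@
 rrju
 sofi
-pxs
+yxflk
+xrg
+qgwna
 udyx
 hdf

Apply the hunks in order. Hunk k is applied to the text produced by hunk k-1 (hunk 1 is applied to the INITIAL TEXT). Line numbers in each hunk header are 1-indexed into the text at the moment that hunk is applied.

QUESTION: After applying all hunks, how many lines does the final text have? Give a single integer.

Answer: 9

Derivation:
Hunk 1: at line 2 remove [ykhw,kzf,kaw] add [owws,kwy,gvjz] -> 8 lines: fofh rrju ecr owws kwy gvjz hdf xhpr
Hunk 2: at line 1 remove [ecr,owws] add [shtk] -> 7 lines: fofh rrju shtk kwy gvjz hdf xhpr
Hunk 3: at line 1 remove [shtk,kwy,gvjz] add [acxpi,lfl,udyx] -> 7 lines: fofh rrju acxpi lfl udyx hdf xhpr
Hunk 4: at line 1 remove [acxpi,lfl] add [sofi,wuzf,wjfc] -> 8 lines: fofh rrju sofi wuzf wjfc udyx hdf xhpr
Hunk 5: at line 3 remove [wuzf,wjfc] add [pxs] -> 7 lines: fofh rrju sofi pxs udyx hdf xhpr
Hunk 6: at line 2 remove [pxs] add [yxflk,xrg,qgwna] -> 9 lines: fofh rrju sofi yxflk xrg qgwna udyx hdf xhpr
Final line count: 9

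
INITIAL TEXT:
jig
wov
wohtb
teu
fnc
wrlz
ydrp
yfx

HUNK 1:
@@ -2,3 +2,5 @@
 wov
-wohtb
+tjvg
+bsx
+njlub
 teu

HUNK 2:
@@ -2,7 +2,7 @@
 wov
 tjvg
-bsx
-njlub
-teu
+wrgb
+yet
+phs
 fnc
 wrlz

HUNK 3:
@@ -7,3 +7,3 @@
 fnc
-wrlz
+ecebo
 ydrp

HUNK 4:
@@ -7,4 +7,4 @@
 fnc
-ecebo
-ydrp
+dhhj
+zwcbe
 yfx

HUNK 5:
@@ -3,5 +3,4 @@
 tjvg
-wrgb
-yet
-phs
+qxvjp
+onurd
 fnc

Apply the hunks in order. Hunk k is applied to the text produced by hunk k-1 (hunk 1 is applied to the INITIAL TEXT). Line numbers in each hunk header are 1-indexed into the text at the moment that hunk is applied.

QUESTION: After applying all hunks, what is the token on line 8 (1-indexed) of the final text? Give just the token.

Hunk 1: at line 2 remove [wohtb] add [tjvg,bsx,njlub] -> 10 lines: jig wov tjvg bsx njlub teu fnc wrlz ydrp yfx
Hunk 2: at line 2 remove [bsx,njlub,teu] add [wrgb,yet,phs] -> 10 lines: jig wov tjvg wrgb yet phs fnc wrlz ydrp yfx
Hunk 3: at line 7 remove [wrlz] add [ecebo] -> 10 lines: jig wov tjvg wrgb yet phs fnc ecebo ydrp yfx
Hunk 4: at line 7 remove [ecebo,ydrp] add [dhhj,zwcbe] -> 10 lines: jig wov tjvg wrgb yet phs fnc dhhj zwcbe yfx
Hunk 5: at line 3 remove [wrgb,yet,phs] add [qxvjp,onurd] -> 9 lines: jig wov tjvg qxvjp onurd fnc dhhj zwcbe yfx
Final line 8: zwcbe

Answer: zwcbe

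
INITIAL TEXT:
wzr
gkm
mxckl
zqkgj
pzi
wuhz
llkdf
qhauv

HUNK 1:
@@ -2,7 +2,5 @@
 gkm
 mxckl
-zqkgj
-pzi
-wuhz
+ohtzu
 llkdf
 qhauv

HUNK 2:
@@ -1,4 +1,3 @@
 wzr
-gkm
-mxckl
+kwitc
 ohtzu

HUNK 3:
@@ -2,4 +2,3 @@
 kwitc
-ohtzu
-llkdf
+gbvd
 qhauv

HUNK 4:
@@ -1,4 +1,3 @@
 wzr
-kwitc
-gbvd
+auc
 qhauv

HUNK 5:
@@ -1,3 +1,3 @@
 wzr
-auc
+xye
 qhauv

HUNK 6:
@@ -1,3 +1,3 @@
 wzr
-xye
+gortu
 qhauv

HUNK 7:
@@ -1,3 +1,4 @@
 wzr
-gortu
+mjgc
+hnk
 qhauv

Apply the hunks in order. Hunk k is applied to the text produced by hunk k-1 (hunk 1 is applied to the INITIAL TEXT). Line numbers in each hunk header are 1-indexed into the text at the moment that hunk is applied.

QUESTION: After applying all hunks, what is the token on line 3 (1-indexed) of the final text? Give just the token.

Hunk 1: at line 2 remove [zqkgj,pzi,wuhz] add [ohtzu] -> 6 lines: wzr gkm mxckl ohtzu llkdf qhauv
Hunk 2: at line 1 remove [gkm,mxckl] add [kwitc] -> 5 lines: wzr kwitc ohtzu llkdf qhauv
Hunk 3: at line 2 remove [ohtzu,llkdf] add [gbvd] -> 4 lines: wzr kwitc gbvd qhauv
Hunk 4: at line 1 remove [kwitc,gbvd] add [auc] -> 3 lines: wzr auc qhauv
Hunk 5: at line 1 remove [auc] add [xye] -> 3 lines: wzr xye qhauv
Hunk 6: at line 1 remove [xye] add [gortu] -> 3 lines: wzr gortu qhauv
Hunk 7: at line 1 remove [gortu] add [mjgc,hnk] -> 4 lines: wzr mjgc hnk qhauv
Final line 3: hnk

Answer: hnk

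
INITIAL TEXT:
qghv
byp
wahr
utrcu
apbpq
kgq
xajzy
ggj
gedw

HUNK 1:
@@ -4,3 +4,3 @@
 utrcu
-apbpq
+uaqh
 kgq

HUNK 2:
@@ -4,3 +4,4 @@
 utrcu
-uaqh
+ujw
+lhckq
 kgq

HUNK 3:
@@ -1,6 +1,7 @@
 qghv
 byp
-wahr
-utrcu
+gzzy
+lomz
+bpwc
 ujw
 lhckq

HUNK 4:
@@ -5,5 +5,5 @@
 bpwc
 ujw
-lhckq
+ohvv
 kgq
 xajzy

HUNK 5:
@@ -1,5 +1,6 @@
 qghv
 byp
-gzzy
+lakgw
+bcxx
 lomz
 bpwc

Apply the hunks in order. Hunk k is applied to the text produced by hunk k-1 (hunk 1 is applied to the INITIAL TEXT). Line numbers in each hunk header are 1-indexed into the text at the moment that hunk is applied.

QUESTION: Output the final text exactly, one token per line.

Answer: qghv
byp
lakgw
bcxx
lomz
bpwc
ujw
ohvv
kgq
xajzy
ggj
gedw

Derivation:
Hunk 1: at line 4 remove [apbpq] add [uaqh] -> 9 lines: qghv byp wahr utrcu uaqh kgq xajzy ggj gedw
Hunk 2: at line 4 remove [uaqh] add [ujw,lhckq] -> 10 lines: qghv byp wahr utrcu ujw lhckq kgq xajzy ggj gedw
Hunk 3: at line 1 remove [wahr,utrcu] add [gzzy,lomz,bpwc] -> 11 lines: qghv byp gzzy lomz bpwc ujw lhckq kgq xajzy ggj gedw
Hunk 4: at line 5 remove [lhckq] add [ohvv] -> 11 lines: qghv byp gzzy lomz bpwc ujw ohvv kgq xajzy ggj gedw
Hunk 5: at line 1 remove [gzzy] add [lakgw,bcxx] -> 12 lines: qghv byp lakgw bcxx lomz bpwc ujw ohvv kgq xajzy ggj gedw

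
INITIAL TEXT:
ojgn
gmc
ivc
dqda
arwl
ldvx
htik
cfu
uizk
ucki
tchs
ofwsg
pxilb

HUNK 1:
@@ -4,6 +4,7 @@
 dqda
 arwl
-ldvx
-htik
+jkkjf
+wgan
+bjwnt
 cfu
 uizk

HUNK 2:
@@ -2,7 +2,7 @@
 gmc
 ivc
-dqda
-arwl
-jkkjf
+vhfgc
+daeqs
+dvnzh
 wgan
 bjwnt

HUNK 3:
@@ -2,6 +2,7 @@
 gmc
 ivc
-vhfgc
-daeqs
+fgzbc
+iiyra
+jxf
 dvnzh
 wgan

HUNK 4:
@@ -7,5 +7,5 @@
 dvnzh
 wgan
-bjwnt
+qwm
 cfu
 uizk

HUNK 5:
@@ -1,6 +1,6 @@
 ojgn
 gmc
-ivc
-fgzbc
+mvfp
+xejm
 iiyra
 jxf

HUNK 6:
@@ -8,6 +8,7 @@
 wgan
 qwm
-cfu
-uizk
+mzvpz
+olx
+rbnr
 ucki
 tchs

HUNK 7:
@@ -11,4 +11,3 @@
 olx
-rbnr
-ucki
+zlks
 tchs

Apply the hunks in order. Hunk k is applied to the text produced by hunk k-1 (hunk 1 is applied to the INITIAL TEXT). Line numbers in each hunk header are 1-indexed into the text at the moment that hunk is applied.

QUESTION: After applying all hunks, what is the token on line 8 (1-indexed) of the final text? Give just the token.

Hunk 1: at line 4 remove [ldvx,htik] add [jkkjf,wgan,bjwnt] -> 14 lines: ojgn gmc ivc dqda arwl jkkjf wgan bjwnt cfu uizk ucki tchs ofwsg pxilb
Hunk 2: at line 2 remove [dqda,arwl,jkkjf] add [vhfgc,daeqs,dvnzh] -> 14 lines: ojgn gmc ivc vhfgc daeqs dvnzh wgan bjwnt cfu uizk ucki tchs ofwsg pxilb
Hunk 3: at line 2 remove [vhfgc,daeqs] add [fgzbc,iiyra,jxf] -> 15 lines: ojgn gmc ivc fgzbc iiyra jxf dvnzh wgan bjwnt cfu uizk ucki tchs ofwsg pxilb
Hunk 4: at line 7 remove [bjwnt] add [qwm] -> 15 lines: ojgn gmc ivc fgzbc iiyra jxf dvnzh wgan qwm cfu uizk ucki tchs ofwsg pxilb
Hunk 5: at line 1 remove [ivc,fgzbc] add [mvfp,xejm] -> 15 lines: ojgn gmc mvfp xejm iiyra jxf dvnzh wgan qwm cfu uizk ucki tchs ofwsg pxilb
Hunk 6: at line 8 remove [cfu,uizk] add [mzvpz,olx,rbnr] -> 16 lines: ojgn gmc mvfp xejm iiyra jxf dvnzh wgan qwm mzvpz olx rbnr ucki tchs ofwsg pxilb
Hunk 7: at line 11 remove [rbnr,ucki] add [zlks] -> 15 lines: ojgn gmc mvfp xejm iiyra jxf dvnzh wgan qwm mzvpz olx zlks tchs ofwsg pxilb
Final line 8: wgan

Answer: wgan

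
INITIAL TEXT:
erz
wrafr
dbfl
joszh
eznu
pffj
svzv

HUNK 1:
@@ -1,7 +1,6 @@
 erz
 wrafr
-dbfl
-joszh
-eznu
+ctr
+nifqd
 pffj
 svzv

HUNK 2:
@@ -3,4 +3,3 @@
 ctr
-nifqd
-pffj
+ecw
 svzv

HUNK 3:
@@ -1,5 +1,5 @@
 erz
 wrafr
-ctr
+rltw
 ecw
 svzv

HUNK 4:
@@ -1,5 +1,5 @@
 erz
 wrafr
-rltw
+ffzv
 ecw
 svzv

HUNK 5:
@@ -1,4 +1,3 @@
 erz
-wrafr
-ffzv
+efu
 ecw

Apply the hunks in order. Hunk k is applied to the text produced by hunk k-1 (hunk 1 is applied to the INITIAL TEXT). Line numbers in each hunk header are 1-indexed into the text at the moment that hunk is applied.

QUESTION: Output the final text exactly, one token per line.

Hunk 1: at line 1 remove [dbfl,joszh,eznu] add [ctr,nifqd] -> 6 lines: erz wrafr ctr nifqd pffj svzv
Hunk 2: at line 3 remove [nifqd,pffj] add [ecw] -> 5 lines: erz wrafr ctr ecw svzv
Hunk 3: at line 1 remove [ctr] add [rltw] -> 5 lines: erz wrafr rltw ecw svzv
Hunk 4: at line 1 remove [rltw] add [ffzv] -> 5 lines: erz wrafr ffzv ecw svzv
Hunk 5: at line 1 remove [wrafr,ffzv] add [efu] -> 4 lines: erz efu ecw svzv

Answer: erz
efu
ecw
svzv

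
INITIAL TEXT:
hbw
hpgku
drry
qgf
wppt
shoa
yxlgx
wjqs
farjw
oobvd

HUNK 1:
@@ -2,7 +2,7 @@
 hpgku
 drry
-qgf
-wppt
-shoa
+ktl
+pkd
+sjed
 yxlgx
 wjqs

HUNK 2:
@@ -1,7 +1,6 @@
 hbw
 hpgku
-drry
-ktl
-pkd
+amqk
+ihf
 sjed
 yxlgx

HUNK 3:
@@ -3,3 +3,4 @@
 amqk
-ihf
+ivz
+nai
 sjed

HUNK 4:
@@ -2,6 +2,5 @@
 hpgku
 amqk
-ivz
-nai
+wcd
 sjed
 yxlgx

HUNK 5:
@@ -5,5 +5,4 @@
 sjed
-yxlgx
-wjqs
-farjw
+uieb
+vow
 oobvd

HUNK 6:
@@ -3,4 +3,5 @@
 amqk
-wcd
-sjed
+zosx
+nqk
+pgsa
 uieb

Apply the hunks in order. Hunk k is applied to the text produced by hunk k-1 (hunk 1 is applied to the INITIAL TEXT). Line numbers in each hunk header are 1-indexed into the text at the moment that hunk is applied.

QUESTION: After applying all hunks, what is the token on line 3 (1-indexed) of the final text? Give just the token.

Hunk 1: at line 2 remove [qgf,wppt,shoa] add [ktl,pkd,sjed] -> 10 lines: hbw hpgku drry ktl pkd sjed yxlgx wjqs farjw oobvd
Hunk 2: at line 1 remove [drry,ktl,pkd] add [amqk,ihf] -> 9 lines: hbw hpgku amqk ihf sjed yxlgx wjqs farjw oobvd
Hunk 3: at line 3 remove [ihf] add [ivz,nai] -> 10 lines: hbw hpgku amqk ivz nai sjed yxlgx wjqs farjw oobvd
Hunk 4: at line 2 remove [ivz,nai] add [wcd] -> 9 lines: hbw hpgku amqk wcd sjed yxlgx wjqs farjw oobvd
Hunk 5: at line 5 remove [yxlgx,wjqs,farjw] add [uieb,vow] -> 8 lines: hbw hpgku amqk wcd sjed uieb vow oobvd
Hunk 6: at line 3 remove [wcd,sjed] add [zosx,nqk,pgsa] -> 9 lines: hbw hpgku amqk zosx nqk pgsa uieb vow oobvd
Final line 3: amqk

Answer: amqk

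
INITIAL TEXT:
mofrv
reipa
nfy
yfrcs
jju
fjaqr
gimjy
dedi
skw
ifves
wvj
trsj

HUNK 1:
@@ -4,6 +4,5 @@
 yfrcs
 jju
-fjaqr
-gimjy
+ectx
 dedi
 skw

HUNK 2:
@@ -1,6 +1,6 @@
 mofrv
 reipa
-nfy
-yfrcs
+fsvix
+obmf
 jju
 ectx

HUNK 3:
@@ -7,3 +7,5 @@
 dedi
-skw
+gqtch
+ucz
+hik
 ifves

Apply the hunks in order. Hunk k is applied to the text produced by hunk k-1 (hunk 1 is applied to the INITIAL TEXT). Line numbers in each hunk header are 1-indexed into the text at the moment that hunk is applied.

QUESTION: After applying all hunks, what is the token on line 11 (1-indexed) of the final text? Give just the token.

Hunk 1: at line 4 remove [fjaqr,gimjy] add [ectx] -> 11 lines: mofrv reipa nfy yfrcs jju ectx dedi skw ifves wvj trsj
Hunk 2: at line 1 remove [nfy,yfrcs] add [fsvix,obmf] -> 11 lines: mofrv reipa fsvix obmf jju ectx dedi skw ifves wvj trsj
Hunk 3: at line 7 remove [skw] add [gqtch,ucz,hik] -> 13 lines: mofrv reipa fsvix obmf jju ectx dedi gqtch ucz hik ifves wvj trsj
Final line 11: ifves

Answer: ifves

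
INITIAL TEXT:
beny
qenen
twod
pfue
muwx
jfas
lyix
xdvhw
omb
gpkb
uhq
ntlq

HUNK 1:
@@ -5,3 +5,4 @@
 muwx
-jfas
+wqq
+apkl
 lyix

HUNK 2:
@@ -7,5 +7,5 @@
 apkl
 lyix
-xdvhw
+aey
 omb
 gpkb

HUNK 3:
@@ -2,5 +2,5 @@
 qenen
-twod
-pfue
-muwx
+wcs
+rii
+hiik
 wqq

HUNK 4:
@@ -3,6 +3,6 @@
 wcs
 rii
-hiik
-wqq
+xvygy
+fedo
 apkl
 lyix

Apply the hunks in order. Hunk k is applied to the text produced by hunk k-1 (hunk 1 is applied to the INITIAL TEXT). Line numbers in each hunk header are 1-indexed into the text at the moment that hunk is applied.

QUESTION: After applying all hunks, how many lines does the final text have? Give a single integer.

Answer: 13

Derivation:
Hunk 1: at line 5 remove [jfas] add [wqq,apkl] -> 13 lines: beny qenen twod pfue muwx wqq apkl lyix xdvhw omb gpkb uhq ntlq
Hunk 2: at line 7 remove [xdvhw] add [aey] -> 13 lines: beny qenen twod pfue muwx wqq apkl lyix aey omb gpkb uhq ntlq
Hunk 3: at line 2 remove [twod,pfue,muwx] add [wcs,rii,hiik] -> 13 lines: beny qenen wcs rii hiik wqq apkl lyix aey omb gpkb uhq ntlq
Hunk 4: at line 3 remove [hiik,wqq] add [xvygy,fedo] -> 13 lines: beny qenen wcs rii xvygy fedo apkl lyix aey omb gpkb uhq ntlq
Final line count: 13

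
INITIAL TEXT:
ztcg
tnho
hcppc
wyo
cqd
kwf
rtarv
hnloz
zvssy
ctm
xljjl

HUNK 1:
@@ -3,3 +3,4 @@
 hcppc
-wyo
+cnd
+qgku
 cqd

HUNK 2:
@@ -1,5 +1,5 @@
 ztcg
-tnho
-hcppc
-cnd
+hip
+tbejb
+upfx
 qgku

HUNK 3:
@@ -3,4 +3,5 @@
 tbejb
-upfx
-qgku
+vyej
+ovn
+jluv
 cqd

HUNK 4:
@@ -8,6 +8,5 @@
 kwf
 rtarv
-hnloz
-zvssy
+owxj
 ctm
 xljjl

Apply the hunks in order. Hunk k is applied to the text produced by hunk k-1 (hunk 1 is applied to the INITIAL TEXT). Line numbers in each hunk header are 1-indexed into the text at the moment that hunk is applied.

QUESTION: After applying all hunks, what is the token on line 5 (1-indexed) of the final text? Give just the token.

Hunk 1: at line 3 remove [wyo] add [cnd,qgku] -> 12 lines: ztcg tnho hcppc cnd qgku cqd kwf rtarv hnloz zvssy ctm xljjl
Hunk 2: at line 1 remove [tnho,hcppc,cnd] add [hip,tbejb,upfx] -> 12 lines: ztcg hip tbejb upfx qgku cqd kwf rtarv hnloz zvssy ctm xljjl
Hunk 3: at line 3 remove [upfx,qgku] add [vyej,ovn,jluv] -> 13 lines: ztcg hip tbejb vyej ovn jluv cqd kwf rtarv hnloz zvssy ctm xljjl
Hunk 4: at line 8 remove [hnloz,zvssy] add [owxj] -> 12 lines: ztcg hip tbejb vyej ovn jluv cqd kwf rtarv owxj ctm xljjl
Final line 5: ovn

Answer: ovn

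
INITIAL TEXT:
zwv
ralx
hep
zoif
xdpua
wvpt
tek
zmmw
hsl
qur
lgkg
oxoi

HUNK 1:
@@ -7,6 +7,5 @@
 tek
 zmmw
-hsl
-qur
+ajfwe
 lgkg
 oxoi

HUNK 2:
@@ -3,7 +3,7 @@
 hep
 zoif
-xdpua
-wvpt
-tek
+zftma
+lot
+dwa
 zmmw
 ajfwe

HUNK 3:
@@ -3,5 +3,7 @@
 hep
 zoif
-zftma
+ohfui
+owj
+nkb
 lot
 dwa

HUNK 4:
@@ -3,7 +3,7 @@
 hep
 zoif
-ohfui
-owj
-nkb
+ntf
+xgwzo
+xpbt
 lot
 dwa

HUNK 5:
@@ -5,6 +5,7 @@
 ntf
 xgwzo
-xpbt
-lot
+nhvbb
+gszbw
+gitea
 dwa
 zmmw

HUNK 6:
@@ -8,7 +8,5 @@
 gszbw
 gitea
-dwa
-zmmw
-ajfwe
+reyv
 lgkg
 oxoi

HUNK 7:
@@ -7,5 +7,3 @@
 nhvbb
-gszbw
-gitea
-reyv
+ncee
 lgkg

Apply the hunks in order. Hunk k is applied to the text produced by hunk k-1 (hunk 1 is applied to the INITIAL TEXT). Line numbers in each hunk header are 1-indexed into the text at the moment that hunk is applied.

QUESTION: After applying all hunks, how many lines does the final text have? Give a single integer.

Hunk 1: at line 7 remove [hsl,qur] add [ajfwe] -> 11 lines: zwv ralx hep zoif xdpua wvpt tek zmmw ajfwe lgkg oxoi
Hunk 2: at line 3 remove [xdpua,wvpt,tek] add [zftma,lot,dwa] -> 11 lines: zwv ralx hep zoif zftma lot dwa zmmw ajfwe lgkg oxoi
Hunk 3: at line 3 remove [zftma] add [ohfui,owj,nkb] -> 13 lines: zwv ralx hep zoif ohfui owj nkb lot dwa zmmw ajfwe lgkg oxoi
Hunk 4: at line 3 remove [ohfui,owj,nkb] add [ntf,xgwzo,xpbt] -> 13 lines: zwv ralx hep zoif ntf xgwzo xpbt lot dwa zmmw ajfwe lgkg oxoi
Hunk 5: at line 5 remove [xpbt,lot] add [nhvbb,gszbw,gitea] -> 14 lines: zwv ralx hep zoif ntf xgwzo nhvbb gszbw gitea dwa zmmw ajfwe lgkg oxoi
Hunk 6: at line 8 remove [dwa,zmmw,ajfwe] add [reyv] -> 12 lines: zwv ralx hep zoif ntf xgwzo nhvbb gszbw gitea reyv lgkg oxoi
Hunk 7: at line 7 remove [gszbw,gitea,reyv] add [ncee] -> 10 lines: zwv ralx hep zoif ntf xgwzo nhvbb ncee lgkg oxoi
Final line count: 10

Answer: 10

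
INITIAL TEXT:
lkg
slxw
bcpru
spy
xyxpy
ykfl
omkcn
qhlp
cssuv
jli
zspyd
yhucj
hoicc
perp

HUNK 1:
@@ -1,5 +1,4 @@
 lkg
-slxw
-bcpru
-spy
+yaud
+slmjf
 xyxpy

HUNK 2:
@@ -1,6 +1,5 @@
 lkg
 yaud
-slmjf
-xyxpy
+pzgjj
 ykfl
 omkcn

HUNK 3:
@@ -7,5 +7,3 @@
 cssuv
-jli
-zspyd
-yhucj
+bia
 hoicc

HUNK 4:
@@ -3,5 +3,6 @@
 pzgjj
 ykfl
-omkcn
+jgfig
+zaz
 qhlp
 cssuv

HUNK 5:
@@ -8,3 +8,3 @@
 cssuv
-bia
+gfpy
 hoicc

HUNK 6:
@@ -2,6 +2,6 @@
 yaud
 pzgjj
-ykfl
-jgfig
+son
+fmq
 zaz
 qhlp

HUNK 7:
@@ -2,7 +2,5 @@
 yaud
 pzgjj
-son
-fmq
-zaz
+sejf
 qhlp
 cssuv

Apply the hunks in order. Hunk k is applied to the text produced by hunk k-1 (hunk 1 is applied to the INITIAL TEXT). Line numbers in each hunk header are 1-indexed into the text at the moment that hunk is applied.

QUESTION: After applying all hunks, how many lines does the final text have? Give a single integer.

Hunk 1: at line 1 remove [slxw,bcpru,spy] add [yaud,slmjf] -> 13 lines: lkg yaud slmjf xyxpy ykfl omkcn qhlp cssuv jli zspyd yhucj hoicc perp
Hunk 2: at line 1 remove [slmjf,xyxpy] add [pzgjj] -> 12 lines: lkg yaud pzgjj ykfl omkcn qhlp cssuv jli zspyd yhucj hoicc perp
Hunk 3: at line 7 remove [jli,zspyd,yhucj] add [bia] -> 10 lines: lkg yaud pzgjj ykfl omkcn qhlp cssuv bia hoicc perp
Hunk 4: at line 3 remove [omkcn] add [jgfig,zaz] -> 11 lines: lkg yaud pzgjj ykfl jgfig zaz qhlp cssuv bia hoicc perp
Hunk 5: at line 8 remove [bia] add [gfpy] -> 11 lines: lkg yaud pzgjj ykfl jgfig zaz qhlp cssuv gfpy hoicc perp
Hunk 6: at line 2 remove [ykfl,jgfig] add [son,fmq] -> 11 lines: lkg yaud pzgjj son fmq zaz qhlp cssuv gfpy hoicc perp
Hunk 7: at line 2 remove [son,fmq,zaz] add [sejf] -> 9 lines: lkg yaud pzgjj sejf qhlp cssuv gfpy hoicc perp
Final line count: 9

Answer: 9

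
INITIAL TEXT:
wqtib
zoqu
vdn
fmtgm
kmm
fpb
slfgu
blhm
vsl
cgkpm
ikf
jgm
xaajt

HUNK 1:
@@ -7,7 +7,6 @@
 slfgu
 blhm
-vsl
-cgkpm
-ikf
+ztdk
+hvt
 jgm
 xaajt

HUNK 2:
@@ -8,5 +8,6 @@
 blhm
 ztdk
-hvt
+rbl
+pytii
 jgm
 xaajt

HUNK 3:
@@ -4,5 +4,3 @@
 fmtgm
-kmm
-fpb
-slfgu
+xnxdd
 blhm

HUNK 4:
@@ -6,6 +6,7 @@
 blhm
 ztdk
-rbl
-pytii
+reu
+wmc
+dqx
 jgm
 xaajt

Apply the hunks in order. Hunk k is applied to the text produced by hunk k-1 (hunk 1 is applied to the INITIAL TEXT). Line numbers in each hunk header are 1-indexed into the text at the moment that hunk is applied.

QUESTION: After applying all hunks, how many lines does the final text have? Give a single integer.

Answer: 12

Derivation:
Hunk 1: at line 7 remove [vsl,cgkpm,ikf] add [ztdk,hvt] -> 12 lines: wqtib zoqu vdn fmtgm kmm fpb slfgu blhm ztdk hvt jgm xaajt
Hunk 2: at line 8 remove [hvt] add [rbl,pytii] -> 13 lines: wqtib zoqu vdn fmtgm kmm fpb slfgu blhm ztdk rbl pytii jgm xaajt
Hunk 3: at line 4 remove [kmm,fpb,slfgu] add [xnxdd] -> 11 lines: wqtib zoqu vdn fmtgm xnxdd blhm ztdk rbl pytii jgm xaajt
Hunk 4: at line 6 remove [rbl,pytii] add [reu,wmc,dqx] -> 12 lines: wqtib zoqu vdn fmtgm xnxdd blhm ztdk reu wmc dqx jgm xaajt
Final line count: 12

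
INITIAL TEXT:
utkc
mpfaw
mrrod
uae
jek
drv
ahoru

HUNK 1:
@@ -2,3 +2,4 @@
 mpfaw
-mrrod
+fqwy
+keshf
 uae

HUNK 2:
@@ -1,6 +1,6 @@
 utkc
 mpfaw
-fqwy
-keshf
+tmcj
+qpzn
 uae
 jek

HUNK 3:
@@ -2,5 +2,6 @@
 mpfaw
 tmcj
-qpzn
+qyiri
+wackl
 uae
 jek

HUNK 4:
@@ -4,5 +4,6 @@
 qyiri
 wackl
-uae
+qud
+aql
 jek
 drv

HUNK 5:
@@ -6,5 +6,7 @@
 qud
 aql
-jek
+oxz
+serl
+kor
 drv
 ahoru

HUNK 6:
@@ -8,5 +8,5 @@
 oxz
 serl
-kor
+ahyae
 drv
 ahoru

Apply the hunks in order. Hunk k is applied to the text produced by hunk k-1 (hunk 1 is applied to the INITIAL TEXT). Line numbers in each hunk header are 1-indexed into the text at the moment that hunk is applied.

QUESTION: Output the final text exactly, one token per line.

Answer: utkc
mpfaw
tmcj
qyiri
wackl
qud
aql
oxz
serl
ahyae
drv
ahoru

Derivation:
Hunk 1: at line 2 remove [mrrod] add [fqwy,keshf] -> 8 lines: utkc mpfaw fqwy keshf uae jek drv ahoru
Hunk 2: at line 1 remove [fqwy,keshf] add [tmcj,qpzn] -> 8 lines: utkc mpfaw tmcj qpzn uae jek drv ahoru
Hunk 3: at line 2 remove [qpzn] add [qyiri,wackl] -> 9 lines: utkc mpfaw tmcj qyiri wackl uae jek drv ahoru
Hunk 4: at line 4 remove [uae] add [qud,aql] -> 10 lines: utkc mpfaw tmcj qyiri wackl qud aql jek drv ahoru
Hunk 5: at line 6 remove [jek] add [oxz,serl,kor] -> 12 lines: utkc mpfaw tmcj qyiri wackl qud aql oxz serl kor drv ahoru
Hunk 6: at line 8 remove [kor] add [ahyae] -> 12 lines: utkc mpfaw tmcj qyiri wackl qud aql oxz serl ahyae drv ahoru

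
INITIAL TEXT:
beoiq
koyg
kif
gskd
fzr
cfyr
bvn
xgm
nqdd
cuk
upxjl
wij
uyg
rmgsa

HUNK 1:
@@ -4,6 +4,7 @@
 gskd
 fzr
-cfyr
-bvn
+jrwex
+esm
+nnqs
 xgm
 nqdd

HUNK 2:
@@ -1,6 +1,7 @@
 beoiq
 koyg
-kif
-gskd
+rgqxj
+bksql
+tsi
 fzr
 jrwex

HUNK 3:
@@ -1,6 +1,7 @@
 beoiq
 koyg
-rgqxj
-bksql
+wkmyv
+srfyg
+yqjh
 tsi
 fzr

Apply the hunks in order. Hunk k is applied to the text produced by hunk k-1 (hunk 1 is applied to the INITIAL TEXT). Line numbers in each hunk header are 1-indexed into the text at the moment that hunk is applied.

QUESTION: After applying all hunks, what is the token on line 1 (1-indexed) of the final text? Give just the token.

Answer: beoiq

Derivation:
Hunk 1: at line 4 remove [cfyr,bvn] add [jrwex,esm,nnqs] -> 15 lines: beoiq koyg kif gskd fzr jrwex esm nnqs xgm nqdd cuk upxjl wij uyg rmgsa
Hunk 2: at line 1 remove [kif,gskd] add [rgqxj,bksql,tsi] -> 16 lines: beoiq koyg rgqxj bksql tsi fzr jrwex esm nnqs xgm nqdd cuk upxjl wij uyg rmgsa
Hunk 3: at line 1 remove [rgqxj,bksql] add [wkmyv,srfyg,yqjh] -> 17 lines: beoiq koyg wkmyv srfyg yqjh tsi fzr jrwex esm nnqs xgm nqdd cuk upxjl wij uyg rmgsa
Final line 1: beoiq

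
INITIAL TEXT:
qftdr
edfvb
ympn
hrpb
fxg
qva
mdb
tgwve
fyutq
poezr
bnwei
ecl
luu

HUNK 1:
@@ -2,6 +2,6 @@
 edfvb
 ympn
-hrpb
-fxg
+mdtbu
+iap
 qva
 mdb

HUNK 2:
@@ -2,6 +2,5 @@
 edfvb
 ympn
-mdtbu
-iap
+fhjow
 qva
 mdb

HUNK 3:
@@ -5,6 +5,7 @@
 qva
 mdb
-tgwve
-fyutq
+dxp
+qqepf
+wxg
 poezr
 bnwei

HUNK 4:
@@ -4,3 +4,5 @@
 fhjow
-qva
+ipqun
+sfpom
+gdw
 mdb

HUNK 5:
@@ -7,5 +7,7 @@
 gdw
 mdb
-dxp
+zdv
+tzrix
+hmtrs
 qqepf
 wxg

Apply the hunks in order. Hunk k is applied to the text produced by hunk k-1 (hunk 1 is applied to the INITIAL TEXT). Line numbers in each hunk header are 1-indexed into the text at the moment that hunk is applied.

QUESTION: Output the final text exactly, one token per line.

Hunk 1: at line 2 remove [hrpb,fxg] add [mdtbu,iap] -> 13 lines: qftdr edfvb ympn mdtbu iap qva mdb tgwve fyutq poezr bnwei ecl luu
Hunk 2: at line 2 remove [mdtbu,iap] add [fhjow] -> 12 lines: qftdr edfvb ympn fhjow qva mdb tgwve fyutq poezr bnwei ecl luu
Hunk 3: at line 5 remove [tgwve,fyutq] add [dxp,qqepf,wxg] -> 13 lines: qftdr edfvb ympn fhjow qva mdb dxp qqepf wxg poezr bnwei ecl luu
Hunk 4: at line 4 remove [qva] add [ipqun,sfpom,gdw] -> 15 lines: qftdr edfvb ympn fhjow ipqun sfpom gdw mdb dxp qqepf wxg poezr bnwei ecl luu
Hunk 5: at line 7 remove [dxp] add [zdv,tzrix,hmtrs] -> 17 lines: qftdr edfvb ympn fhjow ipqun sfpom gdw mdb zdv tzrix hmtrs qqepf wxg poezr bnwei ecl luu

Answer: qftdr
edfvb
ympn
fhjow
ipqun
sfpom
gdw
mdb
zdv
tzrix
hmtrs
qqepf
wxg
poezr
bnwei
ecl
luu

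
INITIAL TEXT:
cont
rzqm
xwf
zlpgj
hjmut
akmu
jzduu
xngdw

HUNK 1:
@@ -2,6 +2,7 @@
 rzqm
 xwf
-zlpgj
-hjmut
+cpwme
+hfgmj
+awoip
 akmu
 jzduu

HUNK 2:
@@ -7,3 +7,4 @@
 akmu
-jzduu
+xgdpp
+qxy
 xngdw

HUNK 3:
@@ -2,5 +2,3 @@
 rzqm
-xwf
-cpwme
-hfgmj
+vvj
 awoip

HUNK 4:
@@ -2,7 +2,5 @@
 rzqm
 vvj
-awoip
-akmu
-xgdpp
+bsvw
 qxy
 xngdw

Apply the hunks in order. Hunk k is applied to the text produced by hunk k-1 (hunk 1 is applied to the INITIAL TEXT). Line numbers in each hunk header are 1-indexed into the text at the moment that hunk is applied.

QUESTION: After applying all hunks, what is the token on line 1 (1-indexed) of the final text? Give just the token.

Hunk 1: at line 2 remove [zlpgj,hjmut] add [cpwme,hfgmj,awoip] -> 9 lines: cont rzqm xwf cpwme hfgmj awoip akmu jzduu xngdw
Hunk 2: at line 7 remove [jzduu] add [xgdpp,qxy] -> 10 lines: cont rzqm xwf cpwme hfgmj awoip akmu xgdpp qxy xngdw
Hunk 3: at line 2 remove [xwf,cpwme,hfgmj] add [vvj] -> 8 lines: cont rzqm vvj awoip akmu xgdpp qxy xngdw
Hunk 4: at line 2 remove [awoip,akmu,xgdpp] add [bsvw] -> 6 lines: cont rzqm vvj bsvw qxy xngdw
Final line 1: cont

Answer: cont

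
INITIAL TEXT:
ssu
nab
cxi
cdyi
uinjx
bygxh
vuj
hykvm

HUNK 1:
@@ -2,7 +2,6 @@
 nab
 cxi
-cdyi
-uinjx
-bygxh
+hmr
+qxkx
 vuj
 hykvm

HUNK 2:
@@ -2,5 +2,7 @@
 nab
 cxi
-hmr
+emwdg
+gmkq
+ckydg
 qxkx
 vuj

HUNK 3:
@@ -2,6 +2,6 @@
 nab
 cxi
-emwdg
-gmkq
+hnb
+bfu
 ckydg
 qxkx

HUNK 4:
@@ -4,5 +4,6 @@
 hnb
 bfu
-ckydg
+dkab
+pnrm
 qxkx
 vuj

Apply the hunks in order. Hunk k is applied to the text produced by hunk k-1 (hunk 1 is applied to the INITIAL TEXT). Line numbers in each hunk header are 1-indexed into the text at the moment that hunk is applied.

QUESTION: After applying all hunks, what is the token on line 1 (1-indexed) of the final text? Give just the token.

Answer: ssu

Derivation:
Hunk 1: at line 2 remove [cdyi,uinjx,bygxh] add [hmr,qxkx] -> 7 lines: ssu nab cxi hmr qxkx vuj hykvm
Hunk 2: at line 2 remove [hmr] add [emwdg,gmkq,ckydg] -> 9 lines: ssu nab cxi emwdg gmkq ckydg qxkx vuj hykvm
Hunk 3: at line 2 remove [emwdg,gmkq] add [hnb,bfu] -> 9 lines: ssu nab cxi hnb bfu ckydg qxkx vuj hykvm
Hunk 4: at line 4 remove [ckydg] add [dkab,pnrm] -> 10 lines: ssu nab cxi hnb bfu dkab pnrm qxkx vuj hykvm
Final line 1: ssu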